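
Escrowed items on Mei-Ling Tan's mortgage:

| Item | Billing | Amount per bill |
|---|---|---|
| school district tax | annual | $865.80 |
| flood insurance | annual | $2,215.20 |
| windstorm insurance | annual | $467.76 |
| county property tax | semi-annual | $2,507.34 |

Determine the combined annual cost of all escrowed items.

$8,563.44

School district tax = $865.80
Flood insurance = $2,215.20
Windstorm insurance = $467.76
County property tax = $2,507.34 × 2 = $5,014.68
Total per year = $8,563.44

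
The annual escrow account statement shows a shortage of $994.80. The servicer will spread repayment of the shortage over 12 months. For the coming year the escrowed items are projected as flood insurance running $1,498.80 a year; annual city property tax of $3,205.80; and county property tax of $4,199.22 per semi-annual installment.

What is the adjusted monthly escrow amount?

Flood insurance: $1,498.80 per year
City property tax: $3,205.80 per year
County property tax: $4,199.22 × 2 = $8,398.44 per year
Total per year = $13,103.04
Monthly = $13,103.04 ÷ 12 = $1,091.92
Shortage spread = $994.80 ÷ 12 = $82.90/mo
New monthly escrow = $1,091.92 + $82.90 = $1,174.82

$1,174.82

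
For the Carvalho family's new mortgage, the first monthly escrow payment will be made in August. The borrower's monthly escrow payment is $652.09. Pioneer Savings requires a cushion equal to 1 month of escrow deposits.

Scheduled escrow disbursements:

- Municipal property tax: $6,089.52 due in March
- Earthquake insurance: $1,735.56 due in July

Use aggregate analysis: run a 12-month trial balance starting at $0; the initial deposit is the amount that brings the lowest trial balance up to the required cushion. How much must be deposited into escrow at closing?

Cushion = 1 × $652.09 = $652.09
Trial balance (start $0, +$652.09 each month, − disbursements):
  Aug: +$652.09 → $652.09
  Sep: +$652.09 → $1,304.18
  Oct: +$652.09 → $1,956.27
  Nov: +$652.09 → $2,608.36
  Dec: +$652.09 → $3,260.45
  Jan: +$652.09 → $3,912.54
  Feb: +$652.09 → $4,564.63
  Mar: +$652.09 − $6,089.52 → -$872.80
  Apr: +$652.09 → -$220.71
  May: +$652.09 → $431.38
  Jun: +$652.09 → $1,083.47
  Jul: +$652.09 − $1,735.56 → $0.00
Lowest trial balance = -$872.80 (Mar)
Initial deposit = cushion − low point = $652.09 − (-$872.80) = $1,524.89

$1,524.89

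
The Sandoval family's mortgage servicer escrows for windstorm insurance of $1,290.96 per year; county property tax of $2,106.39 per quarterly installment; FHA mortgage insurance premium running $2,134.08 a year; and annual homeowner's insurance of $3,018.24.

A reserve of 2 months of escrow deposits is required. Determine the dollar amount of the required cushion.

$2,478.14

Windstorm insurance — $1,290.96
County property tax — $2,106.39 × 4 = $8,425.56
FHA mortgage insurance premium — $2,134.08
Homeowner's insurance — $3,018.24
Total per year = $1,290.96 + $8,425.56 + $2,134.08 + $3,018.24 = $14,868.84
Per month = $14,868.84 / 12 = $1,239.07
Required cushion = 2 × $1,239.07 = $2,478.14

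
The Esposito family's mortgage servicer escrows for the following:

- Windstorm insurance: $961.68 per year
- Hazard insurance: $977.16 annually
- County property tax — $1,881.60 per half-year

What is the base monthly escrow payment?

Windstorm insurance = $961.68 annually
Hazard insurance = $977.16 annually
County property tax = $1,881.60 × 2 = $3,763.20 annually
Total annual escrow = $961.68 + $977.16 + $3,763.20 = $5,702.04
Base monthly escrow = $5,702.04 ÷ 12 = $475.17

$475.17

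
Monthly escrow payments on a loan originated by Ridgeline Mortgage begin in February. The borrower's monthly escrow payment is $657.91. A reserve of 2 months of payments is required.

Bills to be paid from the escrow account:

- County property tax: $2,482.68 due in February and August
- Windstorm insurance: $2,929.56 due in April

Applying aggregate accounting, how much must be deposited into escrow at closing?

$4,754.33

Cushion = 2 × $657.91 = $1,315.82
Trial balance (start $0, +$657.91 each month, − disbursements):
  Feb: +$657.91 − $2,482.68 → -$1,824.77
  Mar: +$657.91 → -$1,166.86
  Apr: +$657.91 − $2,929.56 → -$3,438.51
  May: +$657.91 → -$2,780.60
  Jun: +$657.91 → -$2,122.69
  Jul: +$657.91 → -$1,464.78
  Aug: +$657.91 − $2,482.68 → -$3,289.55
  Sep: +$657.91 → -$2,631.64
  Oct: +$657.91 → -$1,973.73
  Nov: +$657.91 → -$1,315.82
  Dec: +$657.91 → -$657.91
  Jan: +$657.91 → $0.00
Lowest trial balance = -$3,438.51 (Apr)
Initial deposit = cushion − low point = $1,315.82 − (-$3,438.51) = $4,754.33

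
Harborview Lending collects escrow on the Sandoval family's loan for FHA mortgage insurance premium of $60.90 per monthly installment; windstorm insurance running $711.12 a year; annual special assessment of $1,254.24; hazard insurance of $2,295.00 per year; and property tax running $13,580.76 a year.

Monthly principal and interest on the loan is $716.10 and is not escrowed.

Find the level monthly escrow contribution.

FHA mortgage insurance premium: $60.90 × 12 = $730.80 per year
Windstorm insurance: $711.12 per year
Special assessment: $1,254.24 per year
Hazard insurance: $2,295.00 per year
Property tax: $13,580.76 per year
Total per year = $18,571.92
Per month = $18,571.92 / 12 = $1,547.66

$1,547.66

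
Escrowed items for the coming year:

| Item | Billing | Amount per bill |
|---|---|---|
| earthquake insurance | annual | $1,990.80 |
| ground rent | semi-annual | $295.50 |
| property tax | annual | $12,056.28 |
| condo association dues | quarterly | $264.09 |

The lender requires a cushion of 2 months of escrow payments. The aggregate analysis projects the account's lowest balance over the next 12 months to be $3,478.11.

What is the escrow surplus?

$862.37

Earthquake insurance: $1,990.80/yr
Ground rent: $295.50 × 2 = $591.00/yr
Property tax: $12,056.28/yr
Condo association dues: $264.09 × 4 = $1,056.36/yr
Annual escrow total = $1,990.80 + $591.00 + $12,056.28 + $1,056.36 = $15,694.44
Monthly escrow = $15,694.44 / 12 = $1,307.87
Required reserve = 2 × $1,307.87 = $2,615.74
Surplus = $3,478.11 − $2,615.74 = $862.37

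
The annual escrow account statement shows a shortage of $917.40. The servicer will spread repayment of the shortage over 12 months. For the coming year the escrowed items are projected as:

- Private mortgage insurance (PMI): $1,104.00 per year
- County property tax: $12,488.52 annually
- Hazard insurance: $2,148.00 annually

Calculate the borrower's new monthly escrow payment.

Private mortgage insurance (PMI) — $1,104.00
County property tax — $12,488.52
Hazard insurance — $2,148.00
Total per year = $1,104.00 + $12,488.52 + $2,148.00 = $15,740.52
Per month = $15,740.52 / 12 = $1,311.71
Shortage per month = $917.40 ÷ 12 = $76.45
New monthly escrow = $1,311.71 + $76.45 = $1,388.16

$1,388.16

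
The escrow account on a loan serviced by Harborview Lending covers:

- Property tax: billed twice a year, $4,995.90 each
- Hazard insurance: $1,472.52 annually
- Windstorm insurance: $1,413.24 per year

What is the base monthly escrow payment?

$1,073.13

Property tax = $4,995.90 × 2 = $9,991.80/yr
Hazard insurance = $1,472.52/yr
Windstorm insurance = $1,413.24/yr
Combined annual = $9,991.80 + $1,472.52 + $1,413.24 = $12,877.56
Monthly escrow = $12,877.56 / 12 = $1,073.13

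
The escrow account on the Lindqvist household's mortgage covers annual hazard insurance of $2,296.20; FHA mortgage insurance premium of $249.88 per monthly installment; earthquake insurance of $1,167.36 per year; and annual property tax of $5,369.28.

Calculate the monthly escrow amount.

$985.95

Hazard insurance: $2,296.20 per year
FHA mortgage insurance premium: $249.88 × 12 = $2,998.56 per year
Earthquake insurance: $1,167.36 per year
Property tax: $5,369.28 per year
Total annual escrow = $2,296.20 + $2,998.56 + $1,167.36 + $5,369.28 = $11,831.40
Per month = $11,831.40 ÷ 12 = $985.95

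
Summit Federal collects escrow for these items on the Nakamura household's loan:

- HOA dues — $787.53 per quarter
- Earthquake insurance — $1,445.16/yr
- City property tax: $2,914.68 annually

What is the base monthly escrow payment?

HOA dues = $787.53 × 4 = $3,150.12 per year
Earthquake insurance = $1,445.16 per year
City property tax = $2,914.68 per year
Annual escrow total = $3,150.12 + $1,445.16 + $2,914.68 = $7,509.96
Base monthly escrow = $7,509.96 / 12 = $625.83

$625.83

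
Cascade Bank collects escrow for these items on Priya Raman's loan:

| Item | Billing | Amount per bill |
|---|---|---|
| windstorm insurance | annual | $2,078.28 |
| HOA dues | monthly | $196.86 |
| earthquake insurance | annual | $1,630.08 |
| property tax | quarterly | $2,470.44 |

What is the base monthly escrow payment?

Windstorm insurance = $2,078.28 per year
HOA dues = $196.86 × 12 = $2,362.32 per year
Earthquake insurance = $1,630.08 per year
Property tax = $2,470.44 × 4 = $9,881.76 per year
Combined annual = $15,952.44
Per month = $15,952.44 / 12 = $1,329.37

$1,329.37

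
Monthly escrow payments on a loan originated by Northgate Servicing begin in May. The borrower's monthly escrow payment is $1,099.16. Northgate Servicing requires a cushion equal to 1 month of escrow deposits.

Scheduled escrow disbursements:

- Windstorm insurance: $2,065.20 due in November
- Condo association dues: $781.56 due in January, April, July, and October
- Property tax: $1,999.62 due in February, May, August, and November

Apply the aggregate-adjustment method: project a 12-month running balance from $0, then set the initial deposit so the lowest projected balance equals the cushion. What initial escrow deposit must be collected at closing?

Cushion = 1 × $1,099.16 = $1,099.16
Trial balance (start $0, +$1,099.16 each month, − disbursements):
  May: +$1,099.16 − $1,999.62 → -$900.46
  Jun: +$1,099.16 → $198.70
  Jul: +$1,099.16 − $781.56 → $516.30
  Aug: +$1,099.16 − $1,999.62 → -$384.16
  Sep: +$1,099.16 → $715.00
  Oct: +$1,099.16 − $781.56 → $1,032.60
  Nov: +$1,099.16 − $4,064.82 → -$1,933.06
  Dec: +$1,099.16 → -$833.90
  Jan: +$1,099.16 − $781.56 → -$516.30
  Feb: +$1,099.16 − $1,999.62 → -$1,416.76
  Mar: +$1,099.16 → -$317.60
  Apr: +$1,099.16 − $781.56 → $0.00
Lowest trial balance = -$1,933.06 (Nov)
Initial deposit = cushion − low point = $1,099.16 − (-$1,933.06) = $3,032.22

$3,032.22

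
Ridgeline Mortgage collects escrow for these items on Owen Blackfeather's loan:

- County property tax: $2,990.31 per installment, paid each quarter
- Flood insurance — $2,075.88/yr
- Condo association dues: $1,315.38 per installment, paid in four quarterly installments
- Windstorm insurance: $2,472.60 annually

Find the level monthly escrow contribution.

$1,814.27

County property tax: $2,990.31 × 4 = $11,961.24 annually
Flood insurance: $2,075.88 annually
Condo association dues: $1,315.38 × 4 = $5,261.52 annually
Windstorm insurance: $2,472.60 annually
Yearly total = $21,771.24
Monthly escrow = $21,771.24 ÷ 12 = $1,814.27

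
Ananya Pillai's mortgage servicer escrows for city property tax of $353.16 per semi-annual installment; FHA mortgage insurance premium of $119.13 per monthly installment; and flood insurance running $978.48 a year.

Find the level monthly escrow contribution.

$259.53

City property tax — $353.16 × 2 = $706.32/yr
FHA mortgage insurance premium — $119.13 × 12 = $1,429.56/yr
Flood insurance — $978.48/yr
Total annual escrow = $706.32 + $1,429.56 + $978.48 = $3,114.36
Base monthly escrow = $3,114.36 / 12 = $259.53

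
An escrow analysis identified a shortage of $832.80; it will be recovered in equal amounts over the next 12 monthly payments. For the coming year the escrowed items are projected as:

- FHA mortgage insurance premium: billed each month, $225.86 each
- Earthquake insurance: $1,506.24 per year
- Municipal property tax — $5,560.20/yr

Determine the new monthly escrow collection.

FHA mortgage insurance premium: $225.86 × 12 = $2,710.32/yr
Earthquake insurance: $1,506.24/yr
Municipal property tax: $5,560.20/yr
Yearly total = $2,710.32 + $1,506.24 + $5,560.20 = $9,776.76
Monthly escrow = $9,776.76 / 12 = $814.73
Shortage spread = $832.80 / 12 = $69.40/mo
New monthly escrow = $814.73 + $69.40 = $884.13

$884.13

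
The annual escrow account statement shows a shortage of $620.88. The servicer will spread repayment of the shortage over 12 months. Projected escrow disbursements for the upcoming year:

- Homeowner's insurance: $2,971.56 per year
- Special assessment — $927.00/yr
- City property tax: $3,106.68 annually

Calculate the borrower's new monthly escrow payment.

Homeowner's insurance: $2,971.56/yr
Special assessment: $927.00/yr
City property tax: $3,106.68/yr
Annual escrow total = $2,971.56 + $927.00 + $3,106.68 = $7,005.24
Monthly escrow = $7,005.24 ÷ 12 = $583.77
Shortage spread = $620.88 / 12 = $51.74/mo
Adjusted monthly = $583.77 + $51.74 = $635.51

$635.51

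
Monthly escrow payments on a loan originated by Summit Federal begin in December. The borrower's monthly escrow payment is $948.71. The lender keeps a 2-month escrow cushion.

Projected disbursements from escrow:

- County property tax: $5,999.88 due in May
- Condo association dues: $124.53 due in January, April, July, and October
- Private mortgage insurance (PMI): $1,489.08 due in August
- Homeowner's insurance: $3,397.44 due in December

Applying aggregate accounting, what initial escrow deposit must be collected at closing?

$5,851.54

Cushion = 2 × $948.71 = $1,897.42
Trial balance (start $0, +$948.71 each month, − disbursements):
  Dec: +$948.71 − $3,397.44 → -$2,448.73
  Jan: +$948.71 − $124.53 → -$1,624.55
  Feb: +$948.71 → -$675.84
  Mar: +$948.71 → $272.87
  Apr: +$948.71 − $124.53 → $1,097.05
  May: +$948.71 − $5,999.88 → -$3,954.12
  Jun: +$948.71 → -$3,005.41
  Jul: +$948.71 − $124.53 → -$2,181.23
  Aug: +$948.71 − $1,489.08 → -$2,721.60
  Sep: +$948.71 → -$1,772.89
  Oct: +$948.71 − $124.53 → -$948.71
  Nov: +$948.71 → $0.00
Lowest trial balance = -$3,954.12 (May)
Initial deposit = cushion − low point = $1,897.42 − (-$3,954.12) = $5,851.54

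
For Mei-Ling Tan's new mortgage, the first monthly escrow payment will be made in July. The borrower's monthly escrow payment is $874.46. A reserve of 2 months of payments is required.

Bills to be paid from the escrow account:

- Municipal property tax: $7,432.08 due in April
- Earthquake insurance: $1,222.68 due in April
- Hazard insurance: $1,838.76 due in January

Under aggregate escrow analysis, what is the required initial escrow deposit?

Cushion = 2 × $874.46 = $1,748.92
Trial balance (start $0, +$874.46 each month, − disbursements):
  Jul: +$874.46 → $874.46
  Aug: +$874.46 → $1,748.92
  Sep: +$874.46 → $2,623.38
  Oct: +$874.46 → $3,497.84
  Nov: +$874.46 → $4,372.30
  Dec: +$874.46 → $5,246.76
  Jan: +$874.46 − $1,838.76 → $4,282.46
  Feb: +$874.46 → $5,156.92
  Mar: +$874.46 → $6,031.38
  Apr: +$874.46 − $8,654.76 → -$1,748.92
  May: +$874.46 → -$874.46
  Jun: +$874.46 → $0.00
Lowest trial balance = -$1,748.92 (Apr)
Initial deposit = cushion − low point = $1,748.92 − (-$1,748.92) = $3,497.84

$3,497.84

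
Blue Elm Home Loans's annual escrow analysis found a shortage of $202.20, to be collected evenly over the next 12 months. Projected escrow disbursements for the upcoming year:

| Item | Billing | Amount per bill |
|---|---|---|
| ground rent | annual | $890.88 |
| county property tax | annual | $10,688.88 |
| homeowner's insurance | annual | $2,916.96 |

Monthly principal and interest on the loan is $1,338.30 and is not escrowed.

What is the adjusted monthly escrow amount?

$1,224.91

Ground rent — $890.88
County property tax — $10,688.88
Homeowner's insurance — $2,916.96
Annual escrow total = $14,496.72
Monthly escrow = $14,496.72 ÷ 12 = $1,208.06
Shortage spread = $202.20 ÷ 12 = $16.85/mo
Adjusted monthly = $1,208.06 + $16.85 = $1,224.91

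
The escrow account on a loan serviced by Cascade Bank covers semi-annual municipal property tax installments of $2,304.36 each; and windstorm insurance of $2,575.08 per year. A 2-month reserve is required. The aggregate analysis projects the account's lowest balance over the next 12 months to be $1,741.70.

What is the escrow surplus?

Municipal property tax = $2,304.36 × 2 = $4,608.72/yr
Windstorm insurance = $2,575.08/yr
Combined annual = $7,183.80
Monthly escrow = $7,183.80 ÷ 12 = $598.65
Required cushion = 2 × $598.65 = $1,197.30
Surplus = $1,741.70 − $1,197.30 = $544.40

$544.40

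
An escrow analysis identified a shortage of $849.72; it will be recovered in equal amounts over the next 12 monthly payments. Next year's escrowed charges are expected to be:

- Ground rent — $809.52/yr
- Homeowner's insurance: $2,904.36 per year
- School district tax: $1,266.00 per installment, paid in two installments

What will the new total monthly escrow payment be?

$591.30

Ground rent: $809.52
Homeowner's insurance: $2,904.36
School district tax: $1,266.00 × 2 = $2,532.00
Combined annual = $6,245.88
Monthly escrow = $6,245.88 / 12 = $520.49
Shortage spread = $849.72 ÷ 12 = $70.81/mo
Adjusted monthly = $520.49 + $70.81 = $591.30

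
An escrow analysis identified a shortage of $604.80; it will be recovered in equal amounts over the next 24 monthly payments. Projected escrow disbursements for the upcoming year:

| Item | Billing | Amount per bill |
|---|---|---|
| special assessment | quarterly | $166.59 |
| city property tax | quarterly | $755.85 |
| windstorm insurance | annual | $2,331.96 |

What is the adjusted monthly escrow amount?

$527.01

Special assessment = $166.59 × 4 = $666.36 per year
City property tax = $755.85 × 4 = $3,023.40 per year
Windstorm insurance = $2,331.96 per year
Total per year = $666.36 + $3,023.40 + $2,331.96 = $6,021.72
Base monthly escrow = $6,021.72 ÷ 12 = $501.81
Shortage per month = $604.80 ÷ 24 = $25.20
Adjusted monthly = $501.81 + $25.20 = $527.01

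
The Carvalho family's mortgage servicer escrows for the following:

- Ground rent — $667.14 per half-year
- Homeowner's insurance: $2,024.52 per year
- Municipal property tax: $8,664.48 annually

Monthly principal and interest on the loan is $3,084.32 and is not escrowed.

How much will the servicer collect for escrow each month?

$1,001.94

Ground rent: $667.14 × 2 = $1,334.28
Homeowner's insurance: $2,024.52
Municipal property tax: $8,664.48
Total annual escrow = $12,023.28
Base monthly escrow = $12,023.28 / 12 = $1,001.94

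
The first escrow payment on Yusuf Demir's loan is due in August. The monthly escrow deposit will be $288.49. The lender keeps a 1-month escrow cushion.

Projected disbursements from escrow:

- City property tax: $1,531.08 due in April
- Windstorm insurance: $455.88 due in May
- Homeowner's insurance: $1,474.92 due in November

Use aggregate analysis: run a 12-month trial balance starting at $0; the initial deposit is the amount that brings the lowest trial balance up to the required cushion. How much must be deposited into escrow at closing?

Cushion = 1 × $288.49 = $288.49
Trial balance (start $0, +$288.49 each month, − disbursements):
  Aug: +$288.49 → $288.49
  Sep: +$288.49 → $576.98
  Oct: +$288.49 → $865.47
  Nov: +$288.49 − $1,474.92 → -$320.96
  Dec: +$288.49 → -$32.47
  Jan: +$288.49 → $256.02
  Feb: +$288.49 → $544.51
  Mar: +$288.49 → $833.00
  Apr: +$288.49 − $1,531.08 → -$409.59
  May: +$288.49 − $455.88 → -$576.98
  Jun: +$288.49 → -$288.49
  Jul: +$288.49 → $0.00
Lowest trial balance = -$576.98 (May)
Initial deposit = cushion − low point = $288.49 − (-$576.98) = $865.47

$865.47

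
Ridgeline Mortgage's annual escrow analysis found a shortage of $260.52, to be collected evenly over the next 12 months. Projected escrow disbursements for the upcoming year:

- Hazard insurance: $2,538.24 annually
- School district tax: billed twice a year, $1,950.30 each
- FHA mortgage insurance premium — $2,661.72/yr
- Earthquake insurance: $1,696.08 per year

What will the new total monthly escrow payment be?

$921.43

Hazard insurance: $2,538.24 per year
School district tax: $1,950.30 × 2 = $3,900.60 per year
FHA mortgage insurance premium: $2,661.72 per year
Earthquake insurance: $1,696.08 per year
Total annual escrow = $10,796.64
Monthly escrow = $10,796.64 ÷ 12 = $899.72
Shortage per month = $260.52 / 12 = $21.71
New monthly escrow = $899.72 + $21.71 = $921.43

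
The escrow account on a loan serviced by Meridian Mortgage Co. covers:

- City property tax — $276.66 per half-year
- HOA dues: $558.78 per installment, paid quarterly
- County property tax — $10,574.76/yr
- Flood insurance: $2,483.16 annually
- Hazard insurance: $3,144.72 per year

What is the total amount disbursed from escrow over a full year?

$18,991.08

City property tax — $276.66 × 2 = $553.32 annually
HOA dues — $558.78 × 4 = $2,235.12 annually
County property tax — $10,574.76 annually
Flood insurance — $2,483.16 annually
Hazard insurance — $3,144.72 annually
Total annual escrow = $18,991.08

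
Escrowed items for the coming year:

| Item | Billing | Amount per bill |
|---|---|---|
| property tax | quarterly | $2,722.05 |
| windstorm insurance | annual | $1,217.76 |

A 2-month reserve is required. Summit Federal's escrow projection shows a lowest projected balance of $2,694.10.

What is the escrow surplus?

Property tax = $2,722.05 × 4 = $10,888.20/yr
Windstorm insurance = $1,217.76/yr
Annual escrow total = $10,888.20 + $1,217.76 = $12,105.96
Base monthly escrow = $12,105.96 ÷ 12 = $1,008.83
Required reserve = 2 × $1,008.83 = $2,017.66
Surplus = $2,694.10 − $2,017.66 = $676.44

$676.44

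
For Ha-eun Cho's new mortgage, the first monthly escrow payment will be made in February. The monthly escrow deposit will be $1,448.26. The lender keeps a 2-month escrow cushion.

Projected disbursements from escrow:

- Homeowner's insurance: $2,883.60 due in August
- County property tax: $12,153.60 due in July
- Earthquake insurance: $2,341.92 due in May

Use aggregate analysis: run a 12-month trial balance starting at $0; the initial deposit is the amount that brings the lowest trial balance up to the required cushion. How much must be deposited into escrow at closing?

$10,137.82

Cushion = 2 × $1,448.26 = $2,896.52
Trial balance (start $0, +$1,448.26 each month, − disbursements):
  Feb: +$1,448.26 → $1,448.26
  Mar: +$1,448.26 → $2,896.52
  Apr: +$1,448.26 → $4,344.78
  May: +$1,448.26 − $2,341.92 → $3,451.12
  Jun: +$1,448.26 → $4,899.38
  Jul: +$1,448.26 − $12,153.60 → -$5,805.96
  Aug: +$1,448.26 − $2,883.60 → -$7,241.30
  Sep: +$1,448.26 → -$5,793.04
  Oct: +$1,448.26 → -$4,344.78
  Nov: +$1,448.26 → -$2,896.52
  Dec: +$1,448.26 → -$1,448.26
  Jan: +$1,448.26 → $0.00
Lowest trial balance = -$7,241.30 (Aug)
Initial deposit = cushion − low point = $2,896.52 − (-$7,241.30) = $10,137.82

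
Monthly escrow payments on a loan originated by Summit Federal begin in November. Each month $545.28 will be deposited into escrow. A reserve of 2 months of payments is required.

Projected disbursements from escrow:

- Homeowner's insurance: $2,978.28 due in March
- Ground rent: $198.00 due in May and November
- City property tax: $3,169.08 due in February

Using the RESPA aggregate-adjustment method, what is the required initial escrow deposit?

$4,709.52

Cushion = 2 × $545.28 = $1,090.56
Trial balance (start $0, +$545.28 each month, − disbursements):
  Nov: +$545.28 − $198.00 → $347.28
  Dec: +$545.28 → $892.56
  Jan: +$545.28 → $1,437.84
  Feb: +$545.28 − $3,169.08 → -$1,185.96
  Mar: +$545.28 − $2,978.28 → -$3,618.96
  Apr: +$545.28 → -$3,073.68
  May: +$545.28 − $198.00 → -$2,726.40
  Jun: +$545.28 → -$2,181.12
  Jul: +$545.28 → -$1,635.84
  Aug: +$545.28 → -$1,090.56
  Sep: +$545.28 → -$545.28
  Oct: +$545.28 → $0.00
Lowest trial balance = -$3,618.96 (Mar)
Initial deposit = cushion − low point = $1,090.56 − (-$3,618.96) = $4,709.52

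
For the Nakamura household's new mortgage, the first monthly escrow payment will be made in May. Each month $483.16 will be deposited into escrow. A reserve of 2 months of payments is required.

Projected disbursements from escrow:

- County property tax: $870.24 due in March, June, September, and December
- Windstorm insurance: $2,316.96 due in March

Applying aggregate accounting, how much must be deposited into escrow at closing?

Cushion = 2 × $483.16 = $966.32
Trial balance (start $0, +$483.16 each month, − disbursements):
  May: +$483.16 → $483.16
  Jun: +$483.16 − $870.24 → $96.08
  Jul: +$483.16 → $579.24
  Aug: +$483.16 → $1,062.40
  Sep: +$483.16 − $870.24 → $675.32
  Oct: +$483.16 → $1,158.48
  Nov: +$483.16 → $1,641.64
  Dec: +$483.16 − $870.24 → $1,254.56
  Jan: +$483.16 → $1,737.72
  Feb: +$483.16 → $2,220.88
  Mar: +$483.16 − $3,187.20 → -$483.16
  Apr: +$483.16 → $0.00
Lowest trial balance = -$483.16 (Mar)
Initial deposit = cushion − low point = $966.32 − (-$483.16) = $1,449.48

$1,449.48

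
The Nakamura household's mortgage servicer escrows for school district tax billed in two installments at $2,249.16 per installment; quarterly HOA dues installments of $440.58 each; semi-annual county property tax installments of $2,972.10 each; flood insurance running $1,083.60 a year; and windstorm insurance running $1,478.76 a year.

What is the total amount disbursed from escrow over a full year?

$14,767.20

School district tax: $2,249.16 × 2 = $4,498.32/yr
HOA dues: $440.58 × 4 = $1,762.32/yr
County property tax: $2,972.10 × 2 = $5,944.20/yr
Flood insurance: $1,083.60/yr
Windstorm insurance: $1,478.76/yr
Annual escrow total = $14,767.20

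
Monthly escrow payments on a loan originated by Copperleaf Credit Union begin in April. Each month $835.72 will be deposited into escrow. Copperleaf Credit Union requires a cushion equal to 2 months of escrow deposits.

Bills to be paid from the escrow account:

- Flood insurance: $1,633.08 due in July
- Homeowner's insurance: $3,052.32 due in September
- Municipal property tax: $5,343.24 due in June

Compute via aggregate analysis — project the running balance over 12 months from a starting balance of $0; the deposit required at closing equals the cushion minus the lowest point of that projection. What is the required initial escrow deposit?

$6,685.76

Cushion = 2 × $835.72 = $1,671.44
Trial balance (start $0, +$835.72 each month, − disbursements):
  Apr: +$835.72 → $835.72
  May: +$835.72 → $1,671.44
  Jun: +$835.72 − $5,343.24 → -$2,836.08
  Jul: +$835.72 − $1,633.08 → -$3,633.44
  Aug: +$835.72 → -$2,797.72
  Sep: +$835.72 − $3,052.32 → -$5,014.32
  Oct: +$835.72 → -$4,178.60
  Nov: +$835.72 → -$3,342.88
  Dec: +$835.72 → -$2,507.16
  Jan: +$835.72 → -$1,671.44
  Feb: +$835.72 → -$835.72
  Mar: +$835.72 → $0.00
Lowest trial balance = -$5,014.32 (Sep)
Initial deposit = cushion − low point = $1,671.44 − (-$5,014.32) = $6,685.76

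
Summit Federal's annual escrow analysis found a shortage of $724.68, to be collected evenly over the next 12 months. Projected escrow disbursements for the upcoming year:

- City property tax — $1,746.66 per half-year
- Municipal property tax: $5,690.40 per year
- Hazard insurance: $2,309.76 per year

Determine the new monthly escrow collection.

City property tax: $1,746.66 × 2 = $3,493.32
Municipal property tax: $5,690.40
Hazard insurance: $2,309.76
Yearly total = $3,493.32 + $5,690.40 + $2,309.76 = $11,493.48
Base monthly escrow = $11,493.48 / 12 = $957.79
Monthly shortage recovery: $724.68 ÷ 12 = $60.39
Adjusted monthly = $957.79 + $60.39 = $1,018.18

$1,018.18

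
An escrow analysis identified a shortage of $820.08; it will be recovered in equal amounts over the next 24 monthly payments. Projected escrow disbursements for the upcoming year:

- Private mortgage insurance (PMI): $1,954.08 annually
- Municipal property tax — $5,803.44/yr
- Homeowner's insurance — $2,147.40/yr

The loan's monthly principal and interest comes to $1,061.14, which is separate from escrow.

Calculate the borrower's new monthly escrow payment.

$859.58

Private mortgage insurance (PMI) = $1,954.08 annually
Municipal property tax = $5,803.44 annually
Homeowner's insurance = $2,147.40 annually
Total per year = $1,954.08 + $5,803.44 + $2,147.40 = $9,904.92
Per month = $9,904.92 / 12 = $825.41
Monthly shortage recovery: $820.08 ÷ 24 = $34.17
New monthly escrow = $825.41 + $34.17 = $859.58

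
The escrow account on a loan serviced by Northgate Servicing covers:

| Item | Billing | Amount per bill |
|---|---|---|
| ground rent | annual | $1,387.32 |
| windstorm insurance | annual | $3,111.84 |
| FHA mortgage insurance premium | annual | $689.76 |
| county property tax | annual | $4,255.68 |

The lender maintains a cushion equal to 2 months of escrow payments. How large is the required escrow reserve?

$1,574.10

Ground rent: $1,387.32 annually
Windstorm insurance: $3,111.84 annually
FHA mortgage insurance premium: $689.76 annually
County property tax: $4,255.68 annually
Yearly total = $1,387.32 + $3,111.84 + $689.76 + $4,255.68 = $9,444.60
Monthly = $9,444.60 / 12 = $787.05
Required cushion = 2 × $787.05 = $1,574.10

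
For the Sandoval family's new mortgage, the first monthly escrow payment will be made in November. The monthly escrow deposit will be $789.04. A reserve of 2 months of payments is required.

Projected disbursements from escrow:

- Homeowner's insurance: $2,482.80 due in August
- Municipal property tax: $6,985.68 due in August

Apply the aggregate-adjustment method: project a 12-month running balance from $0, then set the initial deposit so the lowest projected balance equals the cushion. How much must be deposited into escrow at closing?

$3,156.16

Cushion = 2 × $789.04 = $1,578.08
Trial balance (start $0, +$789.04 each month, − disbursements):
  Nov: +$789.04 → $789.04
  Dec: +$789.04 → $1,578.08
  Jan: +$789.04 → $2,367.12
  Feb: +$789.04 → $3,156.16
  Mar: +$789.04 → $3,945.20
  Apr: +$789.04 → $4,734.24
  May: +$789.04 → $5,523.28
  Jun: +$789.04 → $6,312.32
  Jul: +$789.04 → $7,101.36
  Aug: +$789.04 − $9,468.48 → -$1,578.08
  Sep: +$789.04 → -$789.04
  Oct: +$789.04 → $0.00
Lowest trial balance = -$1,578.08 (Aug)
Initial deposit = cushion − low point = $1,578.08 − (-$1,578.08) = $3,156.16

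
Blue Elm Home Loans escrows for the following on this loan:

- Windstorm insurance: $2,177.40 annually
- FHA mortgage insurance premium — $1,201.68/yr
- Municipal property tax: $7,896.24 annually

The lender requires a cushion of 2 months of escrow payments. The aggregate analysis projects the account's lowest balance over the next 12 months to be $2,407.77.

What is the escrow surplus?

$528.55

Windstorm insurance: $2,177.40 per year
FHA mortgage insurance premium: $1,201.68 per year
Municipal property tax: $7,896.24 per year
Annual escrow total = $11,275.32
Per month = $11,275.32 ÷ 12 = $939.61
Cushion = 2 × $939.61 = $1,879.22
Surplus = $2,407.77 − $1,879.22 = $528.55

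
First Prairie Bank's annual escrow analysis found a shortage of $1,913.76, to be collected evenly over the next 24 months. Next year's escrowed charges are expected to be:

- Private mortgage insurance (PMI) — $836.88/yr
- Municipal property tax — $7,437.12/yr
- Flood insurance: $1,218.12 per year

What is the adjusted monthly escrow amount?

$870.75

Private mortgage insurance (PMI) — $836.88 annually
Municipal property tax — $7,437.12 annually
Flood insurance — $1,218.12 annually
Annual escrow total = $836.88 + $7,437.12 + $1,218.12 = $9,492.12
Monthly = $9,492.12 / 12 = $791.01
Shortage per month = $1,913.76 / 24 = $79.74
New monthly escrow = $791.01 + $79.74 = $870.75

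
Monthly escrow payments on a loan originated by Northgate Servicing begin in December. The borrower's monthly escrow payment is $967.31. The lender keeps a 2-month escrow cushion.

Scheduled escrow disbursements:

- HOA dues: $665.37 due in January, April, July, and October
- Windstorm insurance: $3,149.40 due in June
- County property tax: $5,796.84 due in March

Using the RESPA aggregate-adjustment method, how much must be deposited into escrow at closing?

$5,440.43

Cushion = 2 × $967.31 = $1,934.62
Trial balance (start $0, +$967.31 each month, − disbursements):
  Dec: +$967.31 → $967.31
  Jan: +$967.31 − $665.37 → $1,269.25
  Feb: +$967.31 → $2,236.56
  Mar: +$967.31 − $5,796.84 → -$2,592.97
  Apr: +$967.31 − $665.37 → -$2,291.03
  May: +$967.31 → -$1,323.72
  Jun: +$967.31 − $3,149.40 → -$3,505.81
  Jul: +$967.31 − $665.37 → -$3,203.87
  Aug: +$967.31 → -$2,236.56
  Sep: +$967.31 → -$1,269.25
  Oct: +$967.31 − $665.37 → -$967.31
  Nov: +$967.31 → $0.00
Lowest trial balance = -$3,505.81 (Jun)
Initial deposit = cushion − low point = $1,934.62 − (-$3,505.81) = $5,440.43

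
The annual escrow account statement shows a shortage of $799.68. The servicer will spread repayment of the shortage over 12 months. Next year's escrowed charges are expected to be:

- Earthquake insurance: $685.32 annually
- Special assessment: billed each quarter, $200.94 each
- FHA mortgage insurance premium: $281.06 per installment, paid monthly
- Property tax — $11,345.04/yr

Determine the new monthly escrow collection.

Earthquake insurance — $685.32 per year
Special assessment — $200.94 × 4 = $803.76 per year
FHA mortgage insurance premium — $281.06 × 12 = $3,372.72 per year
Property tax — $11,345.04 per year
Total per year = $685.32 + $803.76 + $3,372.72 + $11,345.04 = $16,206.84
Per month = $16,206.84 / 12 = $1,350.57
Monthly shortage recovery: $799.68 ÷ 12 = $66.64
New monthly escrow = $1,350.57 + $66.64 = $1,417.21

$1,417.21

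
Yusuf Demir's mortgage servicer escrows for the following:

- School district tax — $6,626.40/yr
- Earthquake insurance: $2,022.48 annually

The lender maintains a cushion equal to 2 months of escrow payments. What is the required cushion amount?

$1,441.48

School district tax = $6,626.40 annually
Earthquake insurance = $2,022.48 annually
Combined annual = $6,626.40 + $2,022.48 = $8,648.88
Per month = $8,648.88 / 12 = $720.74
Required cushion = 2 × $720.74 = $1,441.48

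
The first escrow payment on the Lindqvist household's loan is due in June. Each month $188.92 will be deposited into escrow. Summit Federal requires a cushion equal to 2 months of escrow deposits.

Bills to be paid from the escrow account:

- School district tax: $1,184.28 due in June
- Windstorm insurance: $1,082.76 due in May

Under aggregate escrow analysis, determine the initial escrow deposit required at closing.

Cushion = 2 × $188.92 = $377.84
Trial balance (start $0, +$188.92 each month, − disbursements):
  Jun: +$188.92 − $1,184.28 → -$995.36
  Jul: +$188.92 → -$806.44
  Aug: +$188.92 → -$617.52
  Sep: +$188.92 → -$428.60
  Oct: +$188.92 → -$239.68
  Nov: +$188.92 → -$50.76
  Dec: +$188.92 → $138.16
  Jan: +$188.92 → $327.08
  Feb: +$188.92 → $516.00
  Mar: +$188.92 → $704.92
  Apr: +$188.92 → $893.84
  May: +$188.92 − $1,082.76 → $0.00
Lowest trial balance = -$995.36 (Jun)
Initial deposit = cushion − low point = $377.84 − (-$995.36) = $1,373.20

$1,373.20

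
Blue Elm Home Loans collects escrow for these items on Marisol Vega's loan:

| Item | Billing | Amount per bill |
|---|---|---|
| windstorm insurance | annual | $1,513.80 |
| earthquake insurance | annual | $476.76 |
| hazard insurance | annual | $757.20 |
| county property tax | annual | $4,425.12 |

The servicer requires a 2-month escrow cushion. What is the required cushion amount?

Windstorm insurance — $1,513.80 per year
Earthquake insurance — $476.76 per year
Hazard insurance — $757.20 per year
County property tax — $4,425.12 per year
Total per year = $1,513.80 + $476.76 + $757.20 + $4,425.12 = $7,172.88
Monthly = $7,172.88 / 12 = $597.74
Required cushion = 2 × $597.74 = $1,195.48

$1,195.48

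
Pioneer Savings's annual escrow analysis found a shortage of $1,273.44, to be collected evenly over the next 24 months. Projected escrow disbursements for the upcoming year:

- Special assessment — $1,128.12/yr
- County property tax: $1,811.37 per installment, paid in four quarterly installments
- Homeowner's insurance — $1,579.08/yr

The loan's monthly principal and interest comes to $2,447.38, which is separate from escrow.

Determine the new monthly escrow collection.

$882.45

Special assessment — $1,128.12/yr
County property tax — $1,811.37 × 4 = $7,245.48/yr
Homeowner's insurance — $1,579.08/yr
Annual escrow total = $9,952.68
Monthly = $9,952.68 / 12 = $829.39
Monthly shortage recovery: $1,273.44 / 24 = $53.06
Adjusted monthly = $829.39 + $53.06 = $882.45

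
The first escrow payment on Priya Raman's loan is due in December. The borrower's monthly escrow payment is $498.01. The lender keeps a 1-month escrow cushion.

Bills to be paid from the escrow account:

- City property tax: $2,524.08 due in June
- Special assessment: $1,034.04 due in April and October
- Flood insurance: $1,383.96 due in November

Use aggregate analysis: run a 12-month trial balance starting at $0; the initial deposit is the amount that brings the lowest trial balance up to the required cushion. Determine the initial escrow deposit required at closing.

$570.06

Cushion = 1 × $498.01 = $498.01
Trial balance (start $0, +$498.01 each month, − disbursements):
  Dec: +$498.01 → $498.01
  Jan: +$498.01 → $996.02
  Feb: +$498.01 → $1,494.03
  Mar: +$498.01 → $1,992.04
  Apr: +$498.01 − $1,034.04 → $1,456.01
  May: +$498.01 → $1,954.02
  Jun: +$498.01 − $2,524.08 → -$72.05
  Jul: +$498.01 → $425.96
  Aug: +$498.01 → $923.97
  Sep: +$498.01 → $1,421.98
  Oct: +$498.01 − $1,034.04 → $885.95
  Nov: +$498.01 − $1,383.96 → $0.00
Lowest trial balance = -$72.05 (Jun)
Initial deposit = cushion − low point = $498.01 − (-$72.05) = $570.06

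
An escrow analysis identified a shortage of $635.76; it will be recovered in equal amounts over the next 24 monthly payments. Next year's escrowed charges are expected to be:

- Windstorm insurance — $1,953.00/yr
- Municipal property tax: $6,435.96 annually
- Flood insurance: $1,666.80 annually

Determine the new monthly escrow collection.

Windstorm insurance = $1,953.00 annually
Municipal property tax = $6,435.96 annually
Flood insurance = $1,666.80 annually
Total per year = $1,953.00 + $6,435.96 + $1,666.80 = $10,055.76
Base monthly escrow = $10,055.76 ÷ 12 = $837.98
Shortage spread = $635.76 / 24 = $26.49/mo
Adjusted monthly = $837.98 + $26.49 = $864.47

$864.47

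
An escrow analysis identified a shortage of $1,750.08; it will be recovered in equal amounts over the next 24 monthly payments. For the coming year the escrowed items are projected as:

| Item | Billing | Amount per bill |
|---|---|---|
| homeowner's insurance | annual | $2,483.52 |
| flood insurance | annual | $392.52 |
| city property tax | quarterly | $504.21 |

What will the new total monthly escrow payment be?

Homeowner's insurance: $2,483.52 annually
Flood insurance: $392.52 annually
City property tax: $504.21 × 4 = $2,016.84 annually
Total annual escrow = $4,892.88
Base monthly escrow = $4,892.88 ÷ 12 = $407.74
Monthly shortage recovery: $1,750.08 / 24 = $72.92
New monthly escrow = $407.74 + $72.92 = $480.66

$480.66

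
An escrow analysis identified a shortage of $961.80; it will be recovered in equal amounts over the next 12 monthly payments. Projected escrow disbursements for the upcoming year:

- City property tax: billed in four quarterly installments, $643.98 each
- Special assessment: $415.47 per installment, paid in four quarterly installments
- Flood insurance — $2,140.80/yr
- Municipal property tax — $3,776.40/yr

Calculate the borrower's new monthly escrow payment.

City property tax: $643.98 × 4 = $2,575.92
Special assessment: $415.47 × 4 = $1,661.88
Flood insurance: $2,140.80
Municipal property tax: $3,776.40
Yearly total = $2,575.92 + $1,661.88 + $2,140.80 + $3,776.40 = $10,155.00
Monthly escrow = $10,155.00 ÷ 12 = $846.25
Shortage per month = $961.80 ÷ 12 = $80.15
New monthly escrow = $846.25 + $80.15 = $926.40

$926.40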